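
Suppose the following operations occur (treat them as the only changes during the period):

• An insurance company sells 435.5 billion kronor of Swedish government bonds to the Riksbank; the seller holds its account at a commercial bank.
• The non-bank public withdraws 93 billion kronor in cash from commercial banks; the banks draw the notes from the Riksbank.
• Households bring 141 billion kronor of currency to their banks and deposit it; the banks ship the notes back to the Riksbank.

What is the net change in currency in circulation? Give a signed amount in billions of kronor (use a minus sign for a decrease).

-48 billion

Asset purchase (from non-banks) 435.5 billion kronor: no currency enters or leaves circulation → 0.
Currency withdrawal 93 billion kronor: notes leave the central bank → +93B.
Currency deposit 141 billion kronor: notes return to the central bank → −141B.
Net: 0 + 93 − 141 = -48 billion.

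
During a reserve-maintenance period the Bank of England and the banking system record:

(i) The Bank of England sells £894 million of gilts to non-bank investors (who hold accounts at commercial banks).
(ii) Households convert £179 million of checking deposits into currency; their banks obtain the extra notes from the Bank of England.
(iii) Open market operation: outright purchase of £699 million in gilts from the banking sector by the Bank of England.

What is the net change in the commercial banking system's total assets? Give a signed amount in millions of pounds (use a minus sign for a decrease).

-£1073 million

Asset sale (to non-banks) £894 million: bank balance sheets shrink → −£894M.
Currency withdrawal £179 million: bank balance sheets shrink → −£179M.
OMO purchase (from banks) £699 million: just an asset swap on bank balance sheets → 0.
Net: −894 − 179 + 0 = -£1073 million.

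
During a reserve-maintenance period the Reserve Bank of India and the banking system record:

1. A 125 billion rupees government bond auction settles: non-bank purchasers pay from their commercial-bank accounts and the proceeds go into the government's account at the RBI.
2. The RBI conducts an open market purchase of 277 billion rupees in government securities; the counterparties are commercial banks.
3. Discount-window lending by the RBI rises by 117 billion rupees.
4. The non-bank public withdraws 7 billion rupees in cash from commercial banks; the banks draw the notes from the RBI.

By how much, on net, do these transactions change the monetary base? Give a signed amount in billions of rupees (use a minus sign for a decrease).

RBI balance sheet:
  Assets:      Securities +277B, Loans to banks +117B
  Liabilities: Bank reserves +262B, Currency in circulation +7B, Government deposits +125B
Commercial banking system:
  Assets:      Reserves at CB +262B, Securities −277B
  Liabilities: Checkable deposits −132B, Borrowings from CB +117B
Monetary base = currency + reserves: +7B + (+262B) = +269 billion.

+269 billion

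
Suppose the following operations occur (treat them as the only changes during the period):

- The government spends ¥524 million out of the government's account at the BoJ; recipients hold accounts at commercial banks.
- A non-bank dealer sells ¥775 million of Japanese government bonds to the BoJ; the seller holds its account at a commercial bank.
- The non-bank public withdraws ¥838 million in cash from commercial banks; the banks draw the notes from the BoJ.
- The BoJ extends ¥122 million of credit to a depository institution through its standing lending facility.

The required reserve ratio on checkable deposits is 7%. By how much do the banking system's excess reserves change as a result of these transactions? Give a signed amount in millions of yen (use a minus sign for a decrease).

+¥550.73 million

Government spending ¥524 million: reserves +¥524M, deposits +¥524M.
Asset purchase (from non-banks) ¥775 million: reserves +¥775M, deposits +¥775M.
Currency withdrawal ¥838 million: reserves −¥838M, deposits −¥838M.
Discount-window loan ¥122 million: reserves +¥122M, deposits 0.
Totals: Δreserves = +¥583M, Δdeposits = +¥461M.
Δrequired reserves = 7% × +¥461M = +¥32.27M.
Δexcess reserves = Δreserves − Δrequired = +¥583M − (+¥32.27M) = +¥550.73 million.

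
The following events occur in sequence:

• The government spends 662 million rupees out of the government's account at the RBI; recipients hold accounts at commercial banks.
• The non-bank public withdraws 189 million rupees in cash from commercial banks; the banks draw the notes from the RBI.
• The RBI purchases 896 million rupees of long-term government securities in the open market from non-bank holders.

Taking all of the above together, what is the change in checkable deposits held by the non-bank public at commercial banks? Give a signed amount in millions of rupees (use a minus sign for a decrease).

Government spending 662 million rupees: non-bank counterparties' bank balances rise → +662M.
Currency withdrawal 189 million rupees: non-bank counterparties' bank balances fall → −189M.
Asset purchase (from non-banks) 896 million rupees: non-bank counterparties' bank balances rise → +896M.
Net: 662 − 189 + 896 = +1369 million.

+1369 million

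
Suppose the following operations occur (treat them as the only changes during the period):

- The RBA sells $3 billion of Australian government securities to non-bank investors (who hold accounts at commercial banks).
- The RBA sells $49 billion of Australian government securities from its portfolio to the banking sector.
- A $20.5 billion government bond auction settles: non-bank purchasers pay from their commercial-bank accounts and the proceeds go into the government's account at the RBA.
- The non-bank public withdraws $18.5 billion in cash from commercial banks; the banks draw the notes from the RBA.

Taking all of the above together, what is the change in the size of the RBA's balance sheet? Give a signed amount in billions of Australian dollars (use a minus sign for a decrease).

-$52 billion

Asset sale (to non-banks) $3 billion: an RBA asset is shed → −$3B.
OMO sale (to banks) $49 billion: an RBA asset is shed → −$49B.
Government account inflow $20.5 billion: only the composition of liabilities changes → 0.
Currency withdrawal $18.5 billion: only the composition of liabilities changes → 0.
Net: −3 − 49 + 0 + 0 = -$52 billion.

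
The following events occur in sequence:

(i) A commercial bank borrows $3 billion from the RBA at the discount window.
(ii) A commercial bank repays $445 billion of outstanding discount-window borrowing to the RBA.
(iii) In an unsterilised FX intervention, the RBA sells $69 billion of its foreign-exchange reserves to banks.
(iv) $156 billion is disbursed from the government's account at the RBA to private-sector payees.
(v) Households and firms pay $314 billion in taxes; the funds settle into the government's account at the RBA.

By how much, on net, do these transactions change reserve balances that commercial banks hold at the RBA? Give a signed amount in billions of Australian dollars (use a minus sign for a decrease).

Discount-window loan $3 billion: the loan is credited to the bank's reserve account → +$3B.
Discount-window repayment $445 billion: repayment is debited from reserves → −$445B.
FX sale $69 billion: the buying banks pay out of their reserve balances → −$69B.
Government spending $156 billion: government payments flow into bank reserve accounts → +$156B.
Government account inflow $314 billion: funds move from bank reserves into the government account → −$314B.
Net: 3 − 445 − 69 + 156 − 314 = -$669 billion.

-$669 billion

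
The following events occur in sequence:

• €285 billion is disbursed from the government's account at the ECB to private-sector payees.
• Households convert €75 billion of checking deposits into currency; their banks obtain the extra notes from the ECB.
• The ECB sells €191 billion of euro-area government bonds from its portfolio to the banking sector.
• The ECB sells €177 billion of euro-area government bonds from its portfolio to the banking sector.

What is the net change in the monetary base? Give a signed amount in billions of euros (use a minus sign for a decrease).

Government spending €285 billion: a non-base liability converts back to reserves → +€285B.
Currency withdrawal €75 billion: just a shift between currency and reserves — both are base money → 0.
OMO sale (to banks) €191 billion: ECB balance sheet contracts → −€191B.
OMO sale (to banks) €177 billion: ECB balance sheet contracts → −€177B.
Net: 285 + 0 − 191 − 177 = -€83 billion.

-€83 billion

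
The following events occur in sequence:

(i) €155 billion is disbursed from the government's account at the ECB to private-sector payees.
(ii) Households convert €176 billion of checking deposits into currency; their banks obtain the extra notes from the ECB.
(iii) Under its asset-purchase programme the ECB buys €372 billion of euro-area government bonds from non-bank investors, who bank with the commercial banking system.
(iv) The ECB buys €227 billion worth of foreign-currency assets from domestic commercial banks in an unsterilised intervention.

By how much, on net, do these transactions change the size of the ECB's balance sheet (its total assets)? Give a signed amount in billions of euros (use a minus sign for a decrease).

+€599 billion

ECB balance sheet:
  Assets:      Securities +€372B, Foreign assets +€227B
  Liabilities: Bank reserves +€578B, Currency in circulation +€176B, Government deposits −€155B
Change in total ECB assets = +€599 billion.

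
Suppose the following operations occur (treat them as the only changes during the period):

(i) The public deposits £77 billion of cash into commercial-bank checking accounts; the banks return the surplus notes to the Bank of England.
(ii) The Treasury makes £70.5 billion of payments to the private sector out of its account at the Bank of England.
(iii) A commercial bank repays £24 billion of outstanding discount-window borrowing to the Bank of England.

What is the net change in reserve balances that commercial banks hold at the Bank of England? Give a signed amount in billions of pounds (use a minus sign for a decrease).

Currency deposit £77 billion: returned notes are swapped for reserve credit → +£77B.
Government spending £70.5 billion: government payments flow into bank reserve accounts → +£70.5B.
Discount-window repayment £24 billion: repayment is debited from reserves → −£24B.
Net: 77 + 70.5 − 24 = +£123.5 billion.

+£123.5 billion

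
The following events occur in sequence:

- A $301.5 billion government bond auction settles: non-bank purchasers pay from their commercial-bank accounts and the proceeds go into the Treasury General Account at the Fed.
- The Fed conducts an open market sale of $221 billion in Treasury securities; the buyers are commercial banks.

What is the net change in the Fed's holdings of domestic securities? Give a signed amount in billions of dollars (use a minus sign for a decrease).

Fed balance sheet:
  Assets:      Securities −$221B
  Liabilities: Bank reserves −$522.5B, Government deposits +$301.5B
So the change in the Fed's holdings of domestic securities is -$221 billion.

-$221 billion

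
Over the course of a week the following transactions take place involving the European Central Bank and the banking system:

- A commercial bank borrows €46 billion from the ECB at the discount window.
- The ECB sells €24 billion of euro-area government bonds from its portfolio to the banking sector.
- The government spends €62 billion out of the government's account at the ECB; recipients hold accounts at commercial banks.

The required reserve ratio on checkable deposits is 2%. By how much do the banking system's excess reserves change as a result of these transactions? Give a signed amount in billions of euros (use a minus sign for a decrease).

Discount-window loan €46 billion: reserves +€46B, deposits 0.
OMO sale (to banks) €24 billion: reserves −€24B, deposits 0.
Government spending €62 billion: reserves +€62B, deposits +€62B.
Totals: Δreserves = +€84B, Δdeposits = +€62B.
Δrequired reserves = 2% × +€62B = +€1.24B.
Δexcess reserves = Δreserves − Δrequired = +€84B − (+€1.24B) = +€82.76 billion.

+€82.76 billion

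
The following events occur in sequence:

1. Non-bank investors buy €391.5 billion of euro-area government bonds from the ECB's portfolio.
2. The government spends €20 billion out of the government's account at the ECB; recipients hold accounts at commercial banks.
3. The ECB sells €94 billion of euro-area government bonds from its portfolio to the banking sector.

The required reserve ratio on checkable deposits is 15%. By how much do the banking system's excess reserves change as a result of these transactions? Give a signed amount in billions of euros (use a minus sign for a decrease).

-€409.775 billion

Asset sale (to non-banks) €391.5 billion: reserves −€391.5B, deposits −€391.5B.
Government spending €20 billion: reserves +€20B, deposits +€20B.
OMO sale (to banks) €94 billion: reserves −€94B, deposits 0.
Totals: Δreserves = −€465.5B, Δdeposits = −€371.5B.
Δrequired reserves = 15% × −€371.5B = −€55.725B.
Δexcess reserves = Δreserves − Δrequired = −€465.5B − (−€55.725B) = -€409.775 billion.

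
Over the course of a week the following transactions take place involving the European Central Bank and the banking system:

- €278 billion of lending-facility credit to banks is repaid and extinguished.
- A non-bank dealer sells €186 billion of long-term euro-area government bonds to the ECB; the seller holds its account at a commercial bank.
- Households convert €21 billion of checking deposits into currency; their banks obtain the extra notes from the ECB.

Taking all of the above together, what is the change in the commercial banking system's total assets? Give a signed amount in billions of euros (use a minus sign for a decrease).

-€113 billion

Discount-window repayment €278 billion: bank balance sheets shrink → −€278B.
Asset purchase (from non-banks) €186 billion: bank balance sheets expand → +€186B.
Currency withdrawal €21 billion: bank balance sheets shrink → −€21B.
Net: −278 + 186 − 21 = -€113 billion.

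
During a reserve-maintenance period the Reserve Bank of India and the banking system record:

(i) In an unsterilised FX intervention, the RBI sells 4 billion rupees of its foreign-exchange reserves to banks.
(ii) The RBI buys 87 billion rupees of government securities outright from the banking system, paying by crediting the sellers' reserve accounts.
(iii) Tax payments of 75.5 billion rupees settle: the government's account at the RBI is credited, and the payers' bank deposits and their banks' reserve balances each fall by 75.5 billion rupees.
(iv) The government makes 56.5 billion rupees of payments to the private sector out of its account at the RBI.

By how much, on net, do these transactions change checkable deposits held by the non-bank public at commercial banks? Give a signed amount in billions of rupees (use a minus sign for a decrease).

-19 billion

FX sale 4 billion rupees: the counterparty is a bank, so public deposits are unchanged → 0.
OMO purchase (from banks) 87 billion rupees: the counterparty is a bank, so public deposits are unchanged → 0.
Government account inflow 75.5 billion rupees: non-bank counterparties' bank balances fall → −75.5B.
Government spending 56.5 billion rupees: non-bank counterparties' bank balances rise → +56.5B.
Net: 0 + 0 − 75.5 + 56.5 = -19 billion.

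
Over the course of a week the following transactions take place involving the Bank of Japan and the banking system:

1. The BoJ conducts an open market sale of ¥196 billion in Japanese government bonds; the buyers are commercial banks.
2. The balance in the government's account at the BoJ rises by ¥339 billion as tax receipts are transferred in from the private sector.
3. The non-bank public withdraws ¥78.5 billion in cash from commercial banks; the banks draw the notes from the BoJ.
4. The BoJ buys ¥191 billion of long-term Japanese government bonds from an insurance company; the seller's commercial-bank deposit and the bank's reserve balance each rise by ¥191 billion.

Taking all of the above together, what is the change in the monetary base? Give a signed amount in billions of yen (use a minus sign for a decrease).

-¥344 billion

OMO sale (to banks) ¥196 billion: BoJ balance sheet contracts → −¥196B.
Government account inflow ¥339 billion: reserves shift to a non-base liability → −¥339B.
Currency withdrawal ¥78.5 billion: just a shift between currency and reserves — both are base money → 0.
Asset purchase (from non-banks) ¥191 billion: BoJ balance sheet expands → +¥191B.
Net: −196 − 339 + 0 + 191 = -¥344 billion.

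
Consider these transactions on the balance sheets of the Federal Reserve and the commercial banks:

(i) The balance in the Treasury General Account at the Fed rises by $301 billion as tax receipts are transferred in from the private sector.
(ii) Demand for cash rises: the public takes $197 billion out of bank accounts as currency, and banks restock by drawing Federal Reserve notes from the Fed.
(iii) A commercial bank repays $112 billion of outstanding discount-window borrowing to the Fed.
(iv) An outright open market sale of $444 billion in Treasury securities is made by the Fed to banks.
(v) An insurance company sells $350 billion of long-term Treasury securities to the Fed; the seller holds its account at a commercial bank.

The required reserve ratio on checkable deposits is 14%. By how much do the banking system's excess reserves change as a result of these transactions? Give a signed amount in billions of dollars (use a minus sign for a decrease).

Government account inflow $301 billion: reserves −$301B, deposits −$301B.
Currency withdrawal $197 billion: reserves −$197B, deposits −$197B.
Discount-window repayment $112 billion: reserves −$112B, deposits 0.
OMO sale (to banks) $444 billion: reserves −$444B, deposits 0.
Asset purchase (from non-banks) $350 billion: reserves +$350B, deposits +$350B.
Totals: Δreserves = −$704B, Δdeposits = −$148B.
Δrequired reserves = 14% × −$148B = −$20.72B.
Δexcess reserves = Δreserves − Δrequired = −$704B − (−$20.72B) = -$683.28 billion.

-$683.28 billion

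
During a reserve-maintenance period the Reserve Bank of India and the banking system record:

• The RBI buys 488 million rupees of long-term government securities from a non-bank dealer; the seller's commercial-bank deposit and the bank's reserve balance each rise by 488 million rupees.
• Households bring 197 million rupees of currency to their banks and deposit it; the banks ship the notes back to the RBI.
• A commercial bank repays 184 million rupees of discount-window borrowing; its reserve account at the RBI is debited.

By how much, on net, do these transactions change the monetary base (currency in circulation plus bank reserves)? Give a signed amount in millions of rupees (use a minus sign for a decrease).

Asset purchase (from non-banks) 488 million rupees: RBI balance sheet expands → +488M.
Currency deposit 197 million rupees: just a shift between currency and reserves — both are base money → 0.
Discount-window repayment 184 million rupees: RBI balance sheet contracts → −184M.
Net: 488 + 0 − 184 = +304 million.

+304 million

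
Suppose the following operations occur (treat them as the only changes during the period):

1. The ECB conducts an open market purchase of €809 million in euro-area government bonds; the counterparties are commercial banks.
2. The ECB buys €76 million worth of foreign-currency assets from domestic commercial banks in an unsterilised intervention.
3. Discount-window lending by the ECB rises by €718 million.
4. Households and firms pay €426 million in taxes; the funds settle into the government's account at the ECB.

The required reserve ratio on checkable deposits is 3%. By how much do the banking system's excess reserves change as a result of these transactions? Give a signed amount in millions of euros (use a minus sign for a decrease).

+€1189.78 million

OMO purchase (from banks) €809 million: reserves +€809M, deposits 0.
FX purchase €76 million: reserves +€76M, deposits 0.
Discount-window loan €718 million: reserves +€718M, deposits 0.
Government account inflow €426 million: reserves −€426M, deposits −€426M.
Totals: Δreserves = +€1177M, Δdeposits = −€426M.
Δrequired reserves = 3% × −€426M = −€12.78M.
Δexcess reserves = Δreserves − Δrequired = +€1177M − (−€12.78M) = +€1189.78 million.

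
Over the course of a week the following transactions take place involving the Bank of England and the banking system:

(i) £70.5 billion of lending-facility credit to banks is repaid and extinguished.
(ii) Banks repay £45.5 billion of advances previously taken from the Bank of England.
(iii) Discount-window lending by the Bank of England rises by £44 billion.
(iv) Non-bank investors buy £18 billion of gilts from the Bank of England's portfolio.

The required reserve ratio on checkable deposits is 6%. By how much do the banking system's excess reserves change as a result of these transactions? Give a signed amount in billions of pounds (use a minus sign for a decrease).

-£88.92 billion

Discount-window repayment £70.5 billion: reserves −£70.5B, deposits 0.
Discount-window repayment £45.5 billion: reserves −£45.5B, deposits 0.
Discount-window loan £44 billion: reserves +£44B, deposits 0.
Asset sale (to non-banks) £18 billion: reserves −£18B, deposits −£18B.
Totals: Δreserves = −£90B, Δdeposits = −£18B.
Δrequired reserves = 6% × −£18B = −£1.08B.
Δexcess reserves = Δreserves − Δrequired = −£90B − (−£1.08B) = -£88.92 billion.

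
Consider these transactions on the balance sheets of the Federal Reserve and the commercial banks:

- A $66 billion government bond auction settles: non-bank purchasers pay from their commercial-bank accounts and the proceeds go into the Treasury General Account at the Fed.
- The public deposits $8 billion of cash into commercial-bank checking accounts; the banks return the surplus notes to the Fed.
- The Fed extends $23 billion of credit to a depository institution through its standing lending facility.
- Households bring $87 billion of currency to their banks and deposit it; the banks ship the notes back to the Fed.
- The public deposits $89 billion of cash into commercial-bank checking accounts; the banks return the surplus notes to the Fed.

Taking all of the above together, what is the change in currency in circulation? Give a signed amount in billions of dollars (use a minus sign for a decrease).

-$184 billion

Government account inflow $66 billion: no currency enters or leaves circulation → 0.
Currency deposit $8 billion: notes return to the central bank → −$8B.
Discount-window loan $23 billion: no currency enters or leaves circulation → 0.
Currency deposit $87 billion: notes return to the central bank → −$87B.
Currency deposit $89 billion: notes return to the central bank → −$89B.
Net: 0 − 8 + 0 − 87 − 89 = -$184 billion.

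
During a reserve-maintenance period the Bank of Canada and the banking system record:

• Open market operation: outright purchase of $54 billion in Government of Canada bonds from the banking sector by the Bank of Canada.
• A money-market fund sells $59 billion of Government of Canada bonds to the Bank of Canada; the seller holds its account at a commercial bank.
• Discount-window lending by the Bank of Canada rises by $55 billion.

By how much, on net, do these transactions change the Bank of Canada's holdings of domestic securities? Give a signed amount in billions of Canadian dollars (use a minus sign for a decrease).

OMO purchase (from banks) $54 billion: securities added to the Bank of Canada's portfolio → +$54B.
Asset purchase (from non-banks) $59 billion: securities added to the Bank of Canada's portfolio → +$59B.
Discount-window loan $55 billion: the Bank of Canada's securities portfolio is untouched → 0.
Net: 54 + 59 + 0 = +$113 billion.

+$113 billion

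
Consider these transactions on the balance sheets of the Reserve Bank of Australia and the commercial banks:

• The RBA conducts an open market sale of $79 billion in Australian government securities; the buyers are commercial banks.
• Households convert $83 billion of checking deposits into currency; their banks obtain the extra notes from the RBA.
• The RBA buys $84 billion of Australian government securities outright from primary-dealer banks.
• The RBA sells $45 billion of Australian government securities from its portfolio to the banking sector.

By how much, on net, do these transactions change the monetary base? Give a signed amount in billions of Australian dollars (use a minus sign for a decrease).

-$40 billion

OMO sale (to banks) $79 billion: RBA balance sheet contracts → −$79B.
Currency withdrawal $83 billion: just a shift between currency and reserves — both are base money → 0.
OMO purchase (from banks) $84 billion: RBA balance sheet expands → +$84B.
OMO sale (to banks) $45 billion: RBA balance sheet contracts → −$45B.
Net: −79 + 0 + 84 − 45 = -$40 billion.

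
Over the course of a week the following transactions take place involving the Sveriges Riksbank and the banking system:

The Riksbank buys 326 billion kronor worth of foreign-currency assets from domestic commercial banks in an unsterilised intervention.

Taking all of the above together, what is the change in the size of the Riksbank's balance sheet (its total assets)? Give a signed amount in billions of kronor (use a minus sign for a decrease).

Riksbank balance sheet:
  Assets:      Foreign assets +326B
  Liabilities: Bank reserves +326B
Commercial banking system:
  Assets:      Reserves at CB +326B, Foreign assets −326B
  Liabilities: no change
Change in total Riksbank assets = +326 billion.

+326 billion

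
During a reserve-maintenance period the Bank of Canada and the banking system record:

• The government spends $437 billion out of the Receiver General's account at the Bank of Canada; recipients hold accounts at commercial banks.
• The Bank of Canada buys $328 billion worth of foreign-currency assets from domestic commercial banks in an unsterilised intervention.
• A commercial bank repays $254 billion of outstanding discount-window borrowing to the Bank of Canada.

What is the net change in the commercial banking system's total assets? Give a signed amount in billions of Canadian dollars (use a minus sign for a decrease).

Government spending $437 billion: bank balance sheets expand → +$437B.
FX purchase $328 billion: just an asset swap on bank balance sheets → 0.
Discount-window repayment $254 billion: bank balance sheets shrink → −$254B.
Net: 437 + 0 − 254 = +$183 billion.

+$183 billion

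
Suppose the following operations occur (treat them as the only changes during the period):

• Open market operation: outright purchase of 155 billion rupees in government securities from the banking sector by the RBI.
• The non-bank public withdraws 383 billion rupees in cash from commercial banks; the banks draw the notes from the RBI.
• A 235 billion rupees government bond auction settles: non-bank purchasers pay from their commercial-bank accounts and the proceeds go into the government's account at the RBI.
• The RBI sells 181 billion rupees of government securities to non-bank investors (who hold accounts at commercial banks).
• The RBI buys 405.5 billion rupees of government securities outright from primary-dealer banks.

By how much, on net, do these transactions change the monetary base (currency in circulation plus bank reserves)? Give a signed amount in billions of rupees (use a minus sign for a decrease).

OMO purchase (from banks) 155 billion rupees: RBI balance sheet expands → +155B.
Currency withdrawal 383 billion rupees: just a shift between currency and reserves — both are base money → 0.
Government account inflow 235 billion rupees: reserves shift to a non-base liability → −235B.
Asset sale (to non-banks) 181 billion rupees: RBI balance sheet contracts → −181B.
OMO purchase (from banks) 405.5 billion rupees: RBI balance sheet expands → +405.5B.
Net: 155 + 0 − 235 − 181 + 405.5 = +144.5 billion.

+144.5 billion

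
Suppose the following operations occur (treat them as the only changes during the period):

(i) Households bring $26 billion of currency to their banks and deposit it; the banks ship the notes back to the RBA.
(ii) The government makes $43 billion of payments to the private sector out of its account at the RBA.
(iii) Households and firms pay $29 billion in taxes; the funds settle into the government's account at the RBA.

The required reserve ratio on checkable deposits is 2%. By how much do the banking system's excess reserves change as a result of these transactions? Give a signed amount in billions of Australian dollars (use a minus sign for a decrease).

Currency deposit $26 billion: reserves +$26B, deposits +$26B.
Government spending $43 billion: reserves +$43B, deposits +$43B.
Government account inflow $29 billion: reserves −$29B, deposits −$29B.
Totals: Δreserves = +$40B, Δdeposits = +$40B.
Δrequired reserves = 2% × +$40B = +$0.8B.
Δexcess reserves = Δreserves − Δrequired = +$40B − (+$0.8B) = +$39.2 billion.

+$39.2 billion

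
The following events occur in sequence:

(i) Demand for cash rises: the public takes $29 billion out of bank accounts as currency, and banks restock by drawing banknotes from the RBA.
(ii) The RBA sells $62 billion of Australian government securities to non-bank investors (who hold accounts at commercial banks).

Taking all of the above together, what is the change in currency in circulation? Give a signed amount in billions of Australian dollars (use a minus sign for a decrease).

+$29 billion

Currency withdrawal $29 billion: notes leave the central bank → +$29B.
Asset sale (to non-banks) $62 billion: no currency enters or leaves circulation → 0.
Net: 29 + 0 = +$29 billion.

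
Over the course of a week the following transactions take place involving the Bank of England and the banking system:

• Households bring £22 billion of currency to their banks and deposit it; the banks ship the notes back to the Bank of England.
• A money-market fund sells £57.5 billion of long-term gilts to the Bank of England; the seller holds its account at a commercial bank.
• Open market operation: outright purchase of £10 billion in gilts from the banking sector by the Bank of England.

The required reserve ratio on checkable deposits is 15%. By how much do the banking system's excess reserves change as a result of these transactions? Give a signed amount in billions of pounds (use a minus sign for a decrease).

+£77.575 billion

Currency deposit £22 billion: reserves +£22B, deposits +£22B.
Asset purchase (from non-banks) £57.5 billion: reserves +£57.5B, deposits +£57.5B.
OMO purchase (from banks) £10 billion: reserves +£10B, deposits 0.
Totals: Δreserves = +£89.5B, Δdeposits = +£79.5B.
Δrequired reserves = 15% × +£79.5B = +£11.925B.
Δexcess reserves = Δreserves − Δrequired = +£89.5B − (+£11.925B) = +£77.575 billion.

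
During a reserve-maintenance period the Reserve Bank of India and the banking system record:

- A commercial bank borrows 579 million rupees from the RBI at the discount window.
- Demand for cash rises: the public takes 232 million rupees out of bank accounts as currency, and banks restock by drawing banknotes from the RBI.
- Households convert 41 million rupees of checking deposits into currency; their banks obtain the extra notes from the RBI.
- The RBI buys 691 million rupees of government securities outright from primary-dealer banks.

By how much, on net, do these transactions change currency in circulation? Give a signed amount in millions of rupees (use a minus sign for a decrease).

+273 million

RBI balance sheet:
  Assets:      Securities +691M, Loans to banks +579M
  Liabilities: Bank reserves +997M, Currency in circulation +273M
So the change in currency in circulation is +273 million.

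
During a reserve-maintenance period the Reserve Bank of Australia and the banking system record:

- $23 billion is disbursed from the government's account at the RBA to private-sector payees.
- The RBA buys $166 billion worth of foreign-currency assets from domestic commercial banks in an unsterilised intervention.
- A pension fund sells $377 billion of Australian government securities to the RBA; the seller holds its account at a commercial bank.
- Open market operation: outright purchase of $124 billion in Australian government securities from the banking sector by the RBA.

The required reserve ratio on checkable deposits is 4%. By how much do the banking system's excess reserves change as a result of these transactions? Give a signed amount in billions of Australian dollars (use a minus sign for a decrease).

Government spending $23 billion: reserves +$23B, deposits +$23B.
FX purchase $166 billion: reserves +$166B, deposits 0.
Asset purchase (from non-banks) $377 billion: reserves +$377B, deposits +$377B.
OMO purchase (from banks) $124 billion: reserves +$124B, deposits 0.
Totals: Δreserves = +$690B, Δdeposits = +$400B.
Δrequired reserves = 4% × +$400B = +$16B.
Δexcess reserves = Δreserves − Δrequired = +$690B − (+$16B) = +$674 billion.

+$674 billion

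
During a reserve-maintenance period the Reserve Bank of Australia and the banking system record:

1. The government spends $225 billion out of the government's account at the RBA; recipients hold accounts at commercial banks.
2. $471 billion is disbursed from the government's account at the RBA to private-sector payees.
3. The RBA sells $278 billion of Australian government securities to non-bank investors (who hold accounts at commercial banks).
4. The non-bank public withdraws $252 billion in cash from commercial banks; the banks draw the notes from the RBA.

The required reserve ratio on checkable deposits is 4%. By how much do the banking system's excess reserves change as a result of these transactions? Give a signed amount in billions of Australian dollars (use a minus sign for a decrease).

Government spending $225 billion: reserves +$225B, deposits +$225B.
Government spending $471 billion: reserves +$471B, deposits +$471B.
Asset sale (to non-banks) $278 billion: reserves −$278B, deposits −$278B.
Currency withdrawal $252 billion: reserves −$252B, deposits −$252B.
Totals: Δreserves = +$166B, Δdeposits = +$166B.
Δrequired reserves = 4% × +$166B = +$6.64B.
Δexcess reserves = Δreserves − Δrequired = +$166B − (+$6.64B) = +$159.36 billion.

+$159.36 billion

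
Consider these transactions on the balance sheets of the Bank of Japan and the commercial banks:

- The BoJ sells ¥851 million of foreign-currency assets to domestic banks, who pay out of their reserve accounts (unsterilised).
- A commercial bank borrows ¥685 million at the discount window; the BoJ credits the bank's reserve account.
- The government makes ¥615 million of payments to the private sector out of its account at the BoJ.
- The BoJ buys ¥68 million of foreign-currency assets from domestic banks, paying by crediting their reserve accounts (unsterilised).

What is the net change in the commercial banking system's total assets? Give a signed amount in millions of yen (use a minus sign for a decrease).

+¥1300 million

FX sale ¥851 million: just an asset swap on bank balance sheets → 0.
Discount-window loan ¥685 million: bank balance sheets expand → +¥685M.
Government spending ¥615 million: bank balance sheets expand → +¥615M.
FX purchase ¥68 million: just an asset swap on bank balance sheets → 0.
Net: 0 + 685 + 615 + 0 = +¥1300 million.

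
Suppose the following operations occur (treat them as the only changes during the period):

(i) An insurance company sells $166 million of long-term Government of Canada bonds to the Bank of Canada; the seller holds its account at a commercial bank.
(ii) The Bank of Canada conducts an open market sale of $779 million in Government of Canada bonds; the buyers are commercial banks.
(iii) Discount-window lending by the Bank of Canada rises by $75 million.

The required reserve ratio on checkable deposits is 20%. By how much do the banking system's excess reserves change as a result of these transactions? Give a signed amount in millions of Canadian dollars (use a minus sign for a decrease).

Asset purchase (from non-banks) $166 million: reserves +$166M, deposits +$166M.
OMO sale (to banks) $779 million: reserves −$779M, deposits 0.
Discount-window loan $75 million: reserves +$75M, deposits 0.
Totals: Δreserves = −$538M, Δdeposits = +$166M.
Δrequired reserves = 20% × +$166M = +$33.2M.
Δexcess reserves = Δreserves − Δrequired = −$538M − (+$33.2M) = -$571.2 million.

-$571.2 million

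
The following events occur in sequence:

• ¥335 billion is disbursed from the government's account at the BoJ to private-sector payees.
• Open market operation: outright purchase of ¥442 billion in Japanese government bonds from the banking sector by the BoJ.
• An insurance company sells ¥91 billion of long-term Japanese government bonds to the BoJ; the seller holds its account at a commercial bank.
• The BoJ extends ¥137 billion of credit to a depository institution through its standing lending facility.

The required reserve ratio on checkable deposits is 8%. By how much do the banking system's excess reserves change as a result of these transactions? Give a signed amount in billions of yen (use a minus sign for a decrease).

Government spending ¥335 billion: reserves +¥335B, deposits +¥335B.
OMO purchase (from banks) ¥442 billion: reserves +¥442B, deposits 0.
Asset purchase (from non-banks) ¥91 billion: reserves +¥91B, deposits +¥91B.
Discount-window loan ¥137 billion: reserves +¥137B, deposits 0.
Totals: Δreserves = +¥1005B, Δdeposits = +¥426B.
Δrequired reserves = 8% × +¥426B = +¥34.08B.
Δexcess reserves = Δreserves − Δrequired = +¥1005B − (+¥34.08B) = +¥970.92 billion.

+¥970.92 billion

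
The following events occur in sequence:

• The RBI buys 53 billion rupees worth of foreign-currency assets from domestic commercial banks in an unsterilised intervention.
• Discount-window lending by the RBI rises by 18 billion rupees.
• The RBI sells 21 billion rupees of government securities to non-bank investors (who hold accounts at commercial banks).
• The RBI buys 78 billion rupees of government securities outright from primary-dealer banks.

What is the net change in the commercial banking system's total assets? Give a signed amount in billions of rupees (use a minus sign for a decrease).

-3 billion

RBI balance sheet:
  Assets:      Securities +57B, Loans to banks +18B, Foreign assets +53B
  Liabilities: Bank reserves +128B
Commercial banking system:
  Assets:      Reserves at CB +128B, Securities −78B, Foreign assets −53B
  Liabilities: Checkable deposits −21B, Borrowings from CB +18B
Change in total bank assets = -3 billion.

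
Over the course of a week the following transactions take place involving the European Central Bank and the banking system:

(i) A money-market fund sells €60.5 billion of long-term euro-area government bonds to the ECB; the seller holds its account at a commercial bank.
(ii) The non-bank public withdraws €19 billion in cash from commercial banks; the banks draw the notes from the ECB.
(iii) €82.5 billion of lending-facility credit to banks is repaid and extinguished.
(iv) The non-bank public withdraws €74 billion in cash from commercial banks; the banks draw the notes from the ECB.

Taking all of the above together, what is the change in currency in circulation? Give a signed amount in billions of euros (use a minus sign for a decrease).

+€93 billion

ECB balance sheet:
  Assets:      Securities +€60.5B, Loans to banks −€82.5B
  Liabilities: Bank reserves −€115B, Currency in circulation +€93B
Commercial banking system:
  Assets:      Reserves at CB −€115B
  Liabilities: Checkable deposits −€32.5B, Borrowings from CB −€82.5B
So the change in currency in circulation is +€93 billion.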